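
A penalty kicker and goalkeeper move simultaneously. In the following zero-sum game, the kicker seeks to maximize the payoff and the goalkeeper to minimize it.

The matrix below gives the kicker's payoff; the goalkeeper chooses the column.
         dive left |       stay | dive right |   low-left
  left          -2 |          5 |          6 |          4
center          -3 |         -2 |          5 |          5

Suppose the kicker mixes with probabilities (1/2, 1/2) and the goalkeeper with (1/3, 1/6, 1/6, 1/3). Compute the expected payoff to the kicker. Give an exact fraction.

11/6

Against (1/3, 1/6, 1/6, 1/3), each row's expected payoff is left: 5/2; center: 7/6.
Taking the (1/2, 1/2)-weighted average: (1/2)·(5/2) + (1/2)·(7/6) = 11/6.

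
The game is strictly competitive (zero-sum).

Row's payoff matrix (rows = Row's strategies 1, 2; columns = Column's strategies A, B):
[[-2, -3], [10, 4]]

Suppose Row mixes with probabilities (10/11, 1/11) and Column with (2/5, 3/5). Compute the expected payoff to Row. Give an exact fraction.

-98/55

Against (2/5, 3/5), each row's expected payoff is 1: -13/5; 2: 32/5.
Taking the (10/11, 1/11)-weighted average: (10/11)·(-13/5) + (1/11)·(32/5) = -98/55.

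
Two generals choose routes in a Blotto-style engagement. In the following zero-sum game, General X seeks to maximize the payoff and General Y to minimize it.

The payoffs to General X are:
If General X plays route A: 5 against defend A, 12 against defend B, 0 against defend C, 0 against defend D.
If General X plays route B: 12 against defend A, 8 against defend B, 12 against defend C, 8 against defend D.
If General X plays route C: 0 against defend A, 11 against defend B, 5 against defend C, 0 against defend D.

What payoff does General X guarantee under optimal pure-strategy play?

8

Row minima: 0, 8, 0 → General X's maximin is 8.
Column maxima: 12, 12, 12, 8 → General Y's minimax is 8.
They coincide at (route B, defend D), so the value is 8.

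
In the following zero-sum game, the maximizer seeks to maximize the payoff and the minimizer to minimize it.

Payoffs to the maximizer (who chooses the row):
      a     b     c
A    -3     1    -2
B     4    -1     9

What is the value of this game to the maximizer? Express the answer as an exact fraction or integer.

Column c is strictly dominated by a for the minimizer (it gives the maximizer more in every row).
The remaining 2×2 game on (A, B) × (a, b) has no saddle point. Let the maximizer play A with probability p; indifference gives −3p + 4(1−p) = p − (1−p), so p = 5/9.
Similarly the minimizer's optimal q on a is 2/9, and the value is -3·(2/9) + (1)·(7/9) = 1/9.

1/9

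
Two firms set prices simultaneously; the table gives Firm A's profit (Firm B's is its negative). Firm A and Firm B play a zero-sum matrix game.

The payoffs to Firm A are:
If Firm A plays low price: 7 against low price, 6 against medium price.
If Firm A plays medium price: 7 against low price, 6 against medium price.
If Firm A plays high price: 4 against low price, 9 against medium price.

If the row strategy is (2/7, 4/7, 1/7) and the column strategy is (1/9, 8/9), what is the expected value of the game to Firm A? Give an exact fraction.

58/9

Against (1/9, 8/9), each row's expected payoff is low price: 55/9; medium price: 55/9; high price: 76/9.
Taking the (2/7, 4/7, 1/7)-weighted average: (2/7)·(55/9) + (4/7)·(55/9) + (1/7)·(76/9) = 58/9.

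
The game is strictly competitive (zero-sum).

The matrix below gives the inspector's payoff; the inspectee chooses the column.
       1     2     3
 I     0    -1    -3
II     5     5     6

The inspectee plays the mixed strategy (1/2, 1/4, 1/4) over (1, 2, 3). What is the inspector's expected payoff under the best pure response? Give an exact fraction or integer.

21/4

I: (0)·(1/2) + (-1)·(1/4) + (-3)·(1/4) = -1.
II: (5)·(1/2) + (5)·(1/4) + (6)·(1/4) = 21/4.
The best pure response is II with expected payoff 21/4.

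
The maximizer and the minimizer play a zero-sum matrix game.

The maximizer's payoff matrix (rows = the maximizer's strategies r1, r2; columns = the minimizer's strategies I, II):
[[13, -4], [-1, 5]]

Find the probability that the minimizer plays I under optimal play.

9/23

Row minima are -4 and -1, so the maximizer's maximin is -1; column maxima are 13 and 5, so the minimizer's minimax is 5. These differ, so the equilibrium is in mixed strategies.
Let the minimizer play I with probability q. The maximizer is indifferent when 13q − 4(1−q) = −q + 5(1−q), giving q = 9/23.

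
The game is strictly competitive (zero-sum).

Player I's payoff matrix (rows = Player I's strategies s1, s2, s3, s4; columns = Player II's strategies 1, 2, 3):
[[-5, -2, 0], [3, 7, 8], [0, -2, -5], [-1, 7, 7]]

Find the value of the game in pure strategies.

3

Row minima: -5, 3, -5, -1 → Player I's maximin is 3.
Column maxima: 3, 7, 8 → Player II's minimax is 3.
They coincide at (s2, 1), so the value is 3.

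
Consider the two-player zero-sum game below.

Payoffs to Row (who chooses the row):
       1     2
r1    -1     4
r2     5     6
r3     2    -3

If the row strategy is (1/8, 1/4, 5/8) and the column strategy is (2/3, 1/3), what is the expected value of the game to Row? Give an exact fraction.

13/8

Against (2/3, 1/3), each row's expected payoff is r1: 2/3; r2: 16/3; r3: 1/3.
Taking the (1/8, 1/4, 5/8)-weighted average: (1/8)·(2/3) + (1/4)·(16/3) + (5/8)·(1/3) = 13/8.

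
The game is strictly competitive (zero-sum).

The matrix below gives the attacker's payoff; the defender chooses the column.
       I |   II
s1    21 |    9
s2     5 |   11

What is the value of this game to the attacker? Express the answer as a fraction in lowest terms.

Row minima are 9 and 5, so the attacker's maximin is 9; column maxima are 21 and 11, so the defender's minimax is 11. These differ, so the equilibrium is in mixed strategies.
Let the attacker play s1 with probability p. The defender is indifferent when 21p + 5(1−p) = 9p + 11(1−p), giving p = 1/3.
Let the defender play I with probability q. The attacker is indifferent when 21q + 9(1−q) = 5q + 11(1−q), giving q = 1/9.
The value is 21·(1/9) + (9)·(8/9) = 31/3.

31/3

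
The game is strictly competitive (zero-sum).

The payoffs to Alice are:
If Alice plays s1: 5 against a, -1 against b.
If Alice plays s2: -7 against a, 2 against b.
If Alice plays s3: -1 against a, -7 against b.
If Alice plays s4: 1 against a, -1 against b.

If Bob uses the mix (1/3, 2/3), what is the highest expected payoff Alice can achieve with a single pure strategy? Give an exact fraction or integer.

1

s1: (5)·(1/3) + (-1)·(2/3) = 1.
s2: (-7)·(1/3) + (2)·(2/3) = -1.
s3: (-1)·(1/3) + (-7)·(2/3) = -5.
s4: (1)·(1/3) + (-1)·(2/3) = -1/3.
The best pure response is s1 with expected payoff 1.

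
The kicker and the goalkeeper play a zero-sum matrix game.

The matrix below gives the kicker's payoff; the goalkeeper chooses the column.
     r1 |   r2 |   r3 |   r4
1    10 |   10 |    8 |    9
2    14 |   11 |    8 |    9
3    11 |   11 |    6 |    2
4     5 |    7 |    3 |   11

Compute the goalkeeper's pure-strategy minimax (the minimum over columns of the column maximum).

The worst case (largest entry) in each column is r1: 14, r2: 11, r3: 8, r4: 11.
The best (smallest) of these is 8.

8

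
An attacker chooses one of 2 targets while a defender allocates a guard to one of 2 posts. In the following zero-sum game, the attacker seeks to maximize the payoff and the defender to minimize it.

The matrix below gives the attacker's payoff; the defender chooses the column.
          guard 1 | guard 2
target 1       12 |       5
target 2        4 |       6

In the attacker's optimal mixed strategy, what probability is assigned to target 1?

Row minima are 5 and 4, so the attacker's maximin is 5; column maxima are 12 and 6, so the defender's minimax is 6. These differ, so the equilibrium is in mixed strategies.
Let the attacker play target 1 with probability p. The defender is indifferent when 12p + 4(1−p) = 5p + 6(1−p), giving p = 2/9.

2/9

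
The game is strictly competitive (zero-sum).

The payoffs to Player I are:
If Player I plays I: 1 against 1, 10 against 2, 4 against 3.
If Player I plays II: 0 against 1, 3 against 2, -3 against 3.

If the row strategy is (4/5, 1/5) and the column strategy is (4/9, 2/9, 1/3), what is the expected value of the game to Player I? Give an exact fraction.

Against (4/9, 2/9, 1/3), each row's expected payoff is I: 4; II: -1/3.
Taking the (4/5, 1/5)-weighted average: (4/5)·(4) + (1/5)·(-1/3) = 47/15.

47/15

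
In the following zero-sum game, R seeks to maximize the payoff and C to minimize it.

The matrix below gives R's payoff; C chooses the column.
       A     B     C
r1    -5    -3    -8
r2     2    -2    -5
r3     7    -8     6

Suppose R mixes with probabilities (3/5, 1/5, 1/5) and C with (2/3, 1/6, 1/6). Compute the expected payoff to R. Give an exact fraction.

Against (2/3, 1/6, 1/6), each row's expected payoff is r1: -31/6; r2: 1/6; r3: 13/3.
Taking the (3/5, 1/5, 1/5)-weighted average: (3/5)·(-31/6) + (1/5)·(1/6) + (1/5)·(13/3) = -11/5.

-11/5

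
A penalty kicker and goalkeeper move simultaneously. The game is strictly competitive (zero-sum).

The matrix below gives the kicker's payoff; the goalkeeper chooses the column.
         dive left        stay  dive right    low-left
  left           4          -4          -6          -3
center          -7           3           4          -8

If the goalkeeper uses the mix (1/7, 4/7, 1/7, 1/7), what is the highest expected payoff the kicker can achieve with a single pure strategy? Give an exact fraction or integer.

1/7

left: (4)·(1/7) + (-4)·(4/7) + (-6)·(1/7) + (-3)·(1/7) = -3.
center: (-7)·(1/7) + (3)·(4/7) + (4)·(1/7) + (-8)·(1/7) = 1/7.
The best pure response is center with expected payoff 1/7.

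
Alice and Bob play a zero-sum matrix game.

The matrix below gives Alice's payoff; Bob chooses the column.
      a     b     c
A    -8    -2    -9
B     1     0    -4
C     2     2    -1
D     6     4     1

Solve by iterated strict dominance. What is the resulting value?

Row C is strictly dominated by row D (6>2, 4>2, 1>-1); eliminate C.
Row B is strictly dominated by row D (6>1, 4>0, 1>-4); eliminate B.
Column a is strictly dominated by c for Bob (-9<-8, 1<6); eliminate a.
Column b is strictly dominated by c for Bob (-9<-2, 1<4); eliminate b.
Row A is strictly dominated by row D (1>-9); eliminate A.
Only (D, c) remains, with payoff 1.

1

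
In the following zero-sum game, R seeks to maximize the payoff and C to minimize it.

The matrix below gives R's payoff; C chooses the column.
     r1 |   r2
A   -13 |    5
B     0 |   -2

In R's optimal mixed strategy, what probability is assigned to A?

1/10

Row minima are -13 and -2, so R's maximin is -2; column maxima are 0 and 5, so C's minimax is 0. These differ, so the equilibrium is in mixed strategies.
Let R play A with probability p. C is indifferent when −13p = 5p − 2(1−p), giving p = 1/10.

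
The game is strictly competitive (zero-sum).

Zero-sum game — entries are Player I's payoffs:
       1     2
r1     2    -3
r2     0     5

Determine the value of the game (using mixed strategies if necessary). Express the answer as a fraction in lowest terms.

1

Row minima are -3 and 0, so Player I's maximin is 0; column maxima are 2 and 5, so Player II's minimax is 2. These differ, so the equilibrium is in mixed strategies.
Let Player I play r1 with probability p. Player II is indifferent when 2p = −3p + 5(1−p), giving p = 1/2.
Let Player II play 1 with probability q. Player I is indifferent when 2q − 3(1−q) = 5(1−q), giving q = 4/5.
The value is 2·(4/5) + (-3)·(1/5) = 1.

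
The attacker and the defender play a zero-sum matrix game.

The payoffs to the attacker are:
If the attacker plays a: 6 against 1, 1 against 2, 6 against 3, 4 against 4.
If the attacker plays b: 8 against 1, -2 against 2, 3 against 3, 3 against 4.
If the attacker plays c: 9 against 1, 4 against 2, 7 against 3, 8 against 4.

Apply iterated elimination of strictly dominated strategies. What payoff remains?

Column 4 is strictly dominated by 2 for the defender (1<4, -2<3, 4<8); eliminate 4.
Row b is strictly dominated by row c (9>8, 4>-2, 7>3); eliminate b.
Column 3 is strictly dominated by 2 for the defender (1<6, 4<7); eliminate 3.
Column 1 is strictly dominated by 2 for the defender (1<6, 4<9); eliminate 1.
Row a is strictly dominated by row c (4>1); eliminate a.
Only (c, 2) remains, with payoff 4.

4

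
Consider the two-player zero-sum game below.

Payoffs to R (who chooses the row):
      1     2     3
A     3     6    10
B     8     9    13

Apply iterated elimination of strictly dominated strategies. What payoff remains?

8

Column 2 is strictly dominated by 1 for C (3<6, 8<9); eliminate 2.
Row A is strictly dominated by row B (8>3, 13>10); eliminate A.
Column 3 is strictly dominated by 1 for C (8<13); eliminate 3.
Only (B, 1) remains, with payoff 8.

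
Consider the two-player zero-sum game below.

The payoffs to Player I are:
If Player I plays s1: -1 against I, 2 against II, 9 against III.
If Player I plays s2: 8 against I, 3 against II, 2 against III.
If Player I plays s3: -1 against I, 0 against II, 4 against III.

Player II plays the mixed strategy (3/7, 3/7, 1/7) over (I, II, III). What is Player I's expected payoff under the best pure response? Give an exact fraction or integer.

s1: (-1)·(3/7) + (2)·(3/7) + (9)·(1/7) = 12/7.
s2: (8)·(3/7) + (3)·(3/7) + (2)·(1/7) = 5.
s3: (-1)·(3/7) + (0)·(3/7) + (4)·(1/7) = 1/7.
The best pure response is s2 with expected payoff 5.

5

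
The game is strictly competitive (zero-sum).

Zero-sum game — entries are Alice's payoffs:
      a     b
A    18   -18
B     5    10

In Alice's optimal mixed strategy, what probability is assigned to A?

5/41

Row minima are -18 and 5, so Alice's maximin is 5; column maxima are 18 and 10, so Bob's minimax is 10. These differ, so the equilibrium is in mixed strategies.
Let Alice play A with probability p. Bob is indifferent when 18p + 5(1−p) = −18p + 10(1−p), giving p = 5/41.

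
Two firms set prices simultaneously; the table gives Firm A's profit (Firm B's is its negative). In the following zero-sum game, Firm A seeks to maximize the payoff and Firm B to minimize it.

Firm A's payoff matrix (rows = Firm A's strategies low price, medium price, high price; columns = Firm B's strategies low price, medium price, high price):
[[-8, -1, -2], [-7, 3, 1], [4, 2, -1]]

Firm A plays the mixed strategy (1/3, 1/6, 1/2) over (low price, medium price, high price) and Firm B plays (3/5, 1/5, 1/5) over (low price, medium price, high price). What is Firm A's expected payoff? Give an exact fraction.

-16/15

Against (3/5, 1/5, 1/5), each row's expected payoff is low price: -27/5; medium price: -17/5; high price: 13/5.
Taking the (1/3, 1/6, 1/2)-weighted average: (1/3)·(-27/5) + (1/6)·(-17/5) + (1/2)·(13/5) = -16/15.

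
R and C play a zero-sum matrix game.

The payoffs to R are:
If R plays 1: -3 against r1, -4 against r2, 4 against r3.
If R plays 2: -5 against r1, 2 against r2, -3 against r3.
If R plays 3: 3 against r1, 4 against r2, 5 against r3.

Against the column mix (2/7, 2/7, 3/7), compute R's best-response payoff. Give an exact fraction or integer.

1: (-3)·(2/7) + (-4)·(2/7) + (4)·(3/7) = -2/7.
2: (-5)·(2/7) + (2)·(2/7) + (-3)·(3/7) = -15/7.
3: (3)·(2/7) + (4)·(2/7) + (5)·(3/7) = 29/7.
The best pure response is 3 with expected payoff 29/7.

29/7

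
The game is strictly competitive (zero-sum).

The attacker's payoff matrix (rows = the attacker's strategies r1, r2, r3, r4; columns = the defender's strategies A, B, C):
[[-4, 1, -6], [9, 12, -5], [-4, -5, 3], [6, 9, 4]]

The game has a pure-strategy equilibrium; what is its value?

Row minima: -6, -5, -5, 4 → the attacker's maximin is 4.
Column maxima: 9, 12, 4 → the defender's minimax is 4.
They coincide at (r4, C), so the value is 4.

4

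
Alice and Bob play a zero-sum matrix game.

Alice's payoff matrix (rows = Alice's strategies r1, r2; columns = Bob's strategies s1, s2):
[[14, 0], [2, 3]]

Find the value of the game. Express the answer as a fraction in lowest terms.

14/5

Row minima are 0 and 2, so Alice's maximin is 2; column maxima are 14 and 3, so Bob's minimax is 3. These differ, so the equilibrium is in mixed strategies.
Let Alice play r1 with probability p. Bob is indifferent when 14p + 2(1−p) = 3(1−p), giving p = 1/15.
Let Bob play s1 with probability q. Alice is indifferent when 14q = 2q + 3(1−q), giving q = 1/5.
The value is 14·(1/5) + (0)·(4/5) = 14/5.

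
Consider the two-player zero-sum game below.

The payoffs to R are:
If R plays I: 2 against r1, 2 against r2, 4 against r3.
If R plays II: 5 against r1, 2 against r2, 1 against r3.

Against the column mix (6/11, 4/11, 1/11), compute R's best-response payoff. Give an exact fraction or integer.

39/11

I: (2)·(6/11) + (2)·(4/11) + (4)·(1/11) = 24/11.
II: (5)·(6/11) + (2)·(4/11) + (1)·(1/11) = 39/11.
The best pure response is II with expected payoff 39/11.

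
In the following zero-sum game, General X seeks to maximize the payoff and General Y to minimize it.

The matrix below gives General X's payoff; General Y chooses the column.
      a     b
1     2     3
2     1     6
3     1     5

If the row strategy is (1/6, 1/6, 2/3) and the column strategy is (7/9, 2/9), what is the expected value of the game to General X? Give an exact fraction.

Against (7/9, 2/9), each row's expected payoff is 1: 20/9; 2: 19/9; 3: 17/9.
Taking the (1/6, 1/6, 2/3)-weighted average: (1/6)·(20/9) + (1/6)·(19/9) + (2/3)·(17/9) = 107/54.

107/54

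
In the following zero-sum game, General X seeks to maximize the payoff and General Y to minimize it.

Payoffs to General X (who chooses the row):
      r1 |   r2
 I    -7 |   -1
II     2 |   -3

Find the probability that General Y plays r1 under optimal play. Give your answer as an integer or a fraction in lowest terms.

2/11

Row minima are -7 and -3, so General X's maximin is -3; column maxima are 2 and -1, so General Y's minimax is -1. These differ, so the equilibrium is in mixed strategies.
Let General Y play r1 with probability q. General X is indifferent when −7q − (1−q) = 2q − 3(1−q), giving q = 2/11.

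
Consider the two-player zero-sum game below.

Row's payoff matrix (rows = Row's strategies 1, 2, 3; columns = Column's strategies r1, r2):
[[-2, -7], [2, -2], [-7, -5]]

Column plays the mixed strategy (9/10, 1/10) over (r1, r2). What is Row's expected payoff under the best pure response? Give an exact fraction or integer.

8/5

1: (-2)·(9/10) + (-7)·(1/10) = -5/2.
2: (2)·(9/10) + (-2)·(1/10) = 8/5.
3: (-7)·(9/10) + (-5)·(1/10) = -34/5.
The best pure response is 2 with expected payoff 8/5.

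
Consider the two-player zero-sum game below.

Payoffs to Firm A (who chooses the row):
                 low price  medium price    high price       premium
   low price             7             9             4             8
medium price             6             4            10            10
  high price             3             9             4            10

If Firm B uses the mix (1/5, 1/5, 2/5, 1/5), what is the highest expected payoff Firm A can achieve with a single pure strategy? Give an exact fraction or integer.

8

low price: (7)·(1/5) + (9)·(1/5) + (4)·(2/5) + (8)·(1/5) = 32/5.
medium price: (6)·(1/5) + (4)·(1/5) + (10)·(2/5) + (10)·(1/5) = 8.
high price: (3)·(1/5) + (9)·(1/5) + (4)·(2/5) + (10)·(1/5) = 6.
The best pure response is medium price with expected payoff 8.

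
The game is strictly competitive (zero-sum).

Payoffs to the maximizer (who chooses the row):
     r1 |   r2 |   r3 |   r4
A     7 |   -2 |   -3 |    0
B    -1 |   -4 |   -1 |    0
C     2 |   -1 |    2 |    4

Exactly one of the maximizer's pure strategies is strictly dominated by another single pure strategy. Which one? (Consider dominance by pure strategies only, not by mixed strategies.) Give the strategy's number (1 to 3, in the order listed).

2

Compare B with C: 2 > -1, -1 > -4, 2 > -1, 4 > 0.
So C strictly dominates B for the maximizer; B is strictly dominated.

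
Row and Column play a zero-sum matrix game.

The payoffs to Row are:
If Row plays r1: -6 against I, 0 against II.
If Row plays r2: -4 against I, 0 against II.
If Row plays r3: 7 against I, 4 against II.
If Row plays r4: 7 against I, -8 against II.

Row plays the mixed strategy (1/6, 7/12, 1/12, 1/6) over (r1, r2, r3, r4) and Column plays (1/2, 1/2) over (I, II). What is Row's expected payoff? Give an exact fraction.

-31/24

Against (1/2, 1/2), each row's expected payoff is r1: -3; r2: -2; r3: 11/2; r4: -1/2.
Taking the (1/6, 7/12, 1/12, 1/6)-weighted average: (1/6)·(-3) + (7/12)·(-2) + (1/12)·(11/2) + (1/6)·(-1/2) = -31/24.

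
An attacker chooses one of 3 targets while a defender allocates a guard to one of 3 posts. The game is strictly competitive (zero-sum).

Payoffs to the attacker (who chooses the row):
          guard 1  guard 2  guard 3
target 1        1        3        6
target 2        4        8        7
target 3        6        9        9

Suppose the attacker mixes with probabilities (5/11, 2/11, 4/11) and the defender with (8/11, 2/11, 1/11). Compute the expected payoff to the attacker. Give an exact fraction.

510/121

Against (8/11, 2/11, 1/11), each row's expected payoff is target 1: 20/11; target 2: 5; target 3: 75/11.
Taking the (5/11, 2/11, 4/11)-weighted average: (5/11)·(20/11) + (2/11)·(5) + (4/11)·(75/11) = 510/121.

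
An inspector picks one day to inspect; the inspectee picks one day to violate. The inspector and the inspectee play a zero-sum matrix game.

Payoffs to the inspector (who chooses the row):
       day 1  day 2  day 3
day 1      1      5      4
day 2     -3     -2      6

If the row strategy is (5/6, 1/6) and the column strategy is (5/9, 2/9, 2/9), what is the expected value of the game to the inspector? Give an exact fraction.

2

Against (5/9, 2/9, 2/9), each row's expected payoff is day 1: 23/9; day 2: -7/9.
Taking the (5/6, 1/6)-weighted average: (5/6)·(23/9) + (1/6)·(-7/9) = 2.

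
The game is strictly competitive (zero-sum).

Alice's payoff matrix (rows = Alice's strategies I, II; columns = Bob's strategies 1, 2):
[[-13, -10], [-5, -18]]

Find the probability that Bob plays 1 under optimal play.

1/2

Row minima are -13 and -18, so Alice's maximin is -13; column maxima are -5 and -10, so Bob's minimax is -10. These differ, so the equilibrium is in mixed strategies.
Let Bob play 1 with probability q. Alice is indifferent when −13q − 10(1−q) = −5q − 18(1−q), giving q = 1/2.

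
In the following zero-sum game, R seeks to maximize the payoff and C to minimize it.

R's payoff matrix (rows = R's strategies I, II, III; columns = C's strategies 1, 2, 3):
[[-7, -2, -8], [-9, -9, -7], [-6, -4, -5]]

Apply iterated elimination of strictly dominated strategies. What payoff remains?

Row II is strictly dominated by row III (-6>-9, -4>-9, -5>-7); eliminate II.
Column 2 is strictly dominated by 1 for C (-7<-2, -6<-4); eliminate 2.
Row I is strictly dominated by row III (-6>-7, -5>-8); eliminate I.
Column 3 is strictly dominated by 1 for C (-6<-5); eliminate 3.
Only (III, 1) remains, with payoff -6.

-6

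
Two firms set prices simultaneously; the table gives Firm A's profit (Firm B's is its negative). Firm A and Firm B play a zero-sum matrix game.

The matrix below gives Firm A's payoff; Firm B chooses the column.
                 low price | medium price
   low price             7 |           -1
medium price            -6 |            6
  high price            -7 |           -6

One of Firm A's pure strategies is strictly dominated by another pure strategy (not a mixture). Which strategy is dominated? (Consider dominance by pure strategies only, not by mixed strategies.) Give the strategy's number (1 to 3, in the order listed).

3

Compare high price with low price: 7 > -7, -1 > -6.
So low price strictly dominates high price for Firm A; high price is strictly dominated.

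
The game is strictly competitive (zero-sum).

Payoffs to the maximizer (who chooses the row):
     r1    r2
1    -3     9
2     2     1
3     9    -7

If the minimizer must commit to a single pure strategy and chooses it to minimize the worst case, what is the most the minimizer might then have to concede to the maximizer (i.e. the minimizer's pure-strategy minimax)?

The worst case (largest entry) in each column is r1: 9, r2: 9.
The best (smallest) of these is 9.

9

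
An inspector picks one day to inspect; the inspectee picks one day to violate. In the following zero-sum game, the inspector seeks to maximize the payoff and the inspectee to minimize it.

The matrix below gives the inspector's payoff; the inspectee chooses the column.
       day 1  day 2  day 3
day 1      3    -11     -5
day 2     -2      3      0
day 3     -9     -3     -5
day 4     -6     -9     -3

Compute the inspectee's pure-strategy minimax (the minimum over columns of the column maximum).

0

The worst case (largest entry) in each column is day 1: 3, day 2: 3, day 3: 0.
The best (smallest) of these is 0.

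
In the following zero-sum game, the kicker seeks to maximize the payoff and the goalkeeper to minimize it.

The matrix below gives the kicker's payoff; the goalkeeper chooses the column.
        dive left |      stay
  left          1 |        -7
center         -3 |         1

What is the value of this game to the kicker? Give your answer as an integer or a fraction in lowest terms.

-5/3

Row minima are -7 and -3, so the kicker's maximin is -3; column maxima are 1 and 1, so the goalkeeper's minimax is 1. These differ, so the equilibrium is in mixed strategies.
Let the kicker play left with probability p. The goalkeeper is indifferent when p − 3(1−p) = −7p + (1−p), giving p = 1/3.
Let the goalkeeper play dive left with probability q. The kicker is indifferent when q − 7(1−q) = −3q + (1−q), giving q = 2/3.
The value is 1·(2/3) + (-7)·(1/3) = -5/3.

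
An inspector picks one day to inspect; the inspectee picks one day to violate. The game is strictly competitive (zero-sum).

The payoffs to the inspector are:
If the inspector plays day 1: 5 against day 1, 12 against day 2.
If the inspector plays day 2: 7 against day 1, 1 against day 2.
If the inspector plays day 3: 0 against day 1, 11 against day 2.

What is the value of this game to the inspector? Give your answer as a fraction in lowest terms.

Row day 3 is strictly dominated by row day 1, so the inspector never plays it.
The remaining 2×2 game on (day 1, day 2) × (day 1, day 2) has no saddle point. Let the inspector play day 1 with probability p; indifference gives 5p + 7(1−p) = 12p + (1−p), so p = 6/13.
Similarly the inspectee's optimal q on day 1 is 11/13, and the value is 5·(11/13) + (12)·(2/13) = 79/13.

79/13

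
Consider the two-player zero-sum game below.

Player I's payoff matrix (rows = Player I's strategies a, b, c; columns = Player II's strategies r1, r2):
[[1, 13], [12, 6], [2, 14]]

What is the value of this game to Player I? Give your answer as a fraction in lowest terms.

Row a is strictly dominated by row c, so Player I never plays it.
The remaining 2×2 game on (b, c) × (r1, r2) has no saddle point. Let Player I play b with probability p; indifference gives 12p + 2(1−p) = 6p + 14(1−p), so p = 2/3.
Similarly Player II's optimal q on r1 is 4/9, and the value is 12·(4/9) + (6)·(5/9) = 26/3.

26/3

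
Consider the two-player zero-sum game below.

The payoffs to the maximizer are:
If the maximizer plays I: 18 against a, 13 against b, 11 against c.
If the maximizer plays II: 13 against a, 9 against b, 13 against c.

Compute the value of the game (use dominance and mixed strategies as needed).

Column a is strictly dominated by b for the minimizer (it gives the maximizer more in every row).
The remaining 2×2 game on (I, II) × (b, c) has no saddle point. Let the maximizer play I with probability p; indifference gives 13p + 9(1−p) = 11p + 13(1−p), so p = 2/3.
Similarly the minimizer's optimal q on b is 1/3, and the value is 13·(1/3) + (11)·(2/3) = 35/3.

35/3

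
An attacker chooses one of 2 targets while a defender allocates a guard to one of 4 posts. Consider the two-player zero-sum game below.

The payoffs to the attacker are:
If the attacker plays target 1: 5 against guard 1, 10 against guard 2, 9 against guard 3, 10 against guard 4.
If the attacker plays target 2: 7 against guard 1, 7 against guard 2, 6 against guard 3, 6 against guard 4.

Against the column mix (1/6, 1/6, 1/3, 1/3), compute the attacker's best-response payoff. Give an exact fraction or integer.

target 1: (5)·(1/6) + (10)·(1/6) + (9)·(1/3) + (10)·(1/3) = 53/6.
target 2: (7)·(1/6) + (7)·(1/6) + (6)·(1/3) + (6)·(1/3) = 19/3.
The best pure response is target 1 with expected payoff 53/6.

53/6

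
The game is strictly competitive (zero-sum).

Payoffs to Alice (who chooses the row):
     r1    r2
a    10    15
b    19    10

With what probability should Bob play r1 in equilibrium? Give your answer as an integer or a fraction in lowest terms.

5/14

Row minima are 10 and 10, so Alice's maximin is 10; column maxima are 19 and 15, so Bob's minimax is 15. These differ, so the equilibrium is in mixed strategies.
Let Bob play r1 with probability q. Alice is indifferent when 10q + 15(1−q) = 19q + 10(1−q), giving q = 5/14.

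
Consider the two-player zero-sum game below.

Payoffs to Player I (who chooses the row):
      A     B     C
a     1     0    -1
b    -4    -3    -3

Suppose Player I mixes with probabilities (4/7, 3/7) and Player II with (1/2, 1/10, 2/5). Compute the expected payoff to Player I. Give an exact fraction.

-101/70

Against (1/2, 1/10, 2/5), each row's expected payoff is a: 1/10; b: -7/2.
Taking the (4/7, 3/7)-weighted average: (4/7)·(1/10) + (3/7)·(-7/2) = -101/70.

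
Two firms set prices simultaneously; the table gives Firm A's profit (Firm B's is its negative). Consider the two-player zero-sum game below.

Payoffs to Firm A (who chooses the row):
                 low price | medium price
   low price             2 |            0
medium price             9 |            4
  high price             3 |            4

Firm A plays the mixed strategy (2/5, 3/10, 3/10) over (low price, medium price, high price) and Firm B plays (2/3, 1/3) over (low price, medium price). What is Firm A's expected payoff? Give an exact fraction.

56/15

Against (2/3, 1/3), each row's expected payoff is low price: 4/3; medium price: 22/3; high price: 10/3.
Taking the (2/5, 3/10, 3/10)-weighted average: (2/5)·(4/3) + (3/10)·(22/3) + (3/10)·(10/3) = 56/15.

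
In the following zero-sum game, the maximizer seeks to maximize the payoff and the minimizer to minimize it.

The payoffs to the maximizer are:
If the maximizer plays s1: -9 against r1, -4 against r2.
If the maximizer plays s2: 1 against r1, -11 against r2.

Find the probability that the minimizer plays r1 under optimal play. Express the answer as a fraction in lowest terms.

7/17

Row minima are -9 and -11, so the maximizer's maximin is -9; column maxima are 1 and -4, so the minimizer's minimax is -4. These differ, so the equilibrium is in mixed strategies.
Let the minimizer play r1 with probability q. The maximizer is indifferent when −9q − 4(1−q) = q − 11(1−q), giving q = 7/17.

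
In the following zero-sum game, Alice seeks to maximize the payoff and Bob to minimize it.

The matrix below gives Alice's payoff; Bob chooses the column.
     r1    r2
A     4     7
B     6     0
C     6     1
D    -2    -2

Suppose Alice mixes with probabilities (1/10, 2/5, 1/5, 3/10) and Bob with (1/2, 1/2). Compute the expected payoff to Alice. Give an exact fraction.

Against (1/2, 1/2), each row's expected payoff is A: 11/2; B: 3; C: 7/2; D: -2.
Taking the (1/10, 2/5, 1/5, 3/10)-weighted average: (1/10)·(11/2) + (2/5)·(3) + (1/5)·(7/2) + (3/10)·(-2) = 37/20.

37/20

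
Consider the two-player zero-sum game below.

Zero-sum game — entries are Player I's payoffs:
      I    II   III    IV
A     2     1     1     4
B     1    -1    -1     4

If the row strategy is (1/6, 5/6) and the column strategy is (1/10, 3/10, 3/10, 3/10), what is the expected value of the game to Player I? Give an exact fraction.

Against (1/10, 3/10, 3/10, 3/10), each row's expected payoff is A: 2; B: 7/10.
Taking the (1/6, 5/6)-weighted average: (1/6)·(2) + (5/6)·(7/10) = 11/12.

11/12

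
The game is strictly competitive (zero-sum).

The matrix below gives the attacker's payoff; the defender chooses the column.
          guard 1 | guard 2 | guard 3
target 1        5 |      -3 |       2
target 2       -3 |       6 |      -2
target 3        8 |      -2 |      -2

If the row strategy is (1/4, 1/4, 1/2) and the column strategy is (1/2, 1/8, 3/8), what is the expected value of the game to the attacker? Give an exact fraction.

59/32

Against (1/2, 1/8, 3/8), each row's expected payoff is target 1: 23/8; target 2: -3/2; target 3: 3.
Taking the (1/4, 1/4, 1/2)-weighted average: (1/4)·(23/8) + (1/4)·(-3/2) + (1/2)·(3) = 59/32.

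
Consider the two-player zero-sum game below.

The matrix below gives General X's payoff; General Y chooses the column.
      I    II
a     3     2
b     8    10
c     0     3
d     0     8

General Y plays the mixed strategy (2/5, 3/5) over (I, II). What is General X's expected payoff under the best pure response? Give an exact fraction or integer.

46/5

a: (3)·(2/5) + (2)·(3/5) = 12/5.
b: (8)·(2/5) + (10)·(3/5) = 46/5.
c: (0)·(2/5) + (3)·(3/5) = 9/5.
d: (0)·(2/5) + (8)·(3/5) = 24/5.
The best pure response is b with expected payoff 46/5.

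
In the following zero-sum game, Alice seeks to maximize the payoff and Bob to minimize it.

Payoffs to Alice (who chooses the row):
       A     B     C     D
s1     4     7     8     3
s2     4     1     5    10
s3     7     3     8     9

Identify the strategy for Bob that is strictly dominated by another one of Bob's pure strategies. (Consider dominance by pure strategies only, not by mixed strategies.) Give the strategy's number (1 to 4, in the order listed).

3

Bob prefers columns that give Alice less. Compare C with A: 4 < 8, 4 < 5, 7 < 8.
So A strictly dominates C for Bob; C is strictly dominated.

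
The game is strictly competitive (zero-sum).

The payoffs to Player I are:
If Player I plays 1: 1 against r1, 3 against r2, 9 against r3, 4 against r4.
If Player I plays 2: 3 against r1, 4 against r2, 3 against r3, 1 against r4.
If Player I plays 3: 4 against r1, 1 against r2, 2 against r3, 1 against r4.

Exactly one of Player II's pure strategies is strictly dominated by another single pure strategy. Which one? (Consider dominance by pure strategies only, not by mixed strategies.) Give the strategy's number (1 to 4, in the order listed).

Player II prefers columns that give Player I less. Compare r3 with r4: 4 < 9, 1 < 3, 1 < 2.
So r4 strictly dominates r3 for Player II; r3 is strictly dominated.

3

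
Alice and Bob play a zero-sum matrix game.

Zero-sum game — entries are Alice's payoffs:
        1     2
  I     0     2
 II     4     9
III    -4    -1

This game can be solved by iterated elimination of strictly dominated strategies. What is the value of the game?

Column 2 is strictly dominated by 1 for Bob (0<2, 4<9, -4<-1); eliminate 2.
Row III is strictly dominated by row I (0>-4); eliminate III.
Row I is strictly dominated by row II (4>0); eliminate I.
Only (II, 1) remains, with payoff 4.

4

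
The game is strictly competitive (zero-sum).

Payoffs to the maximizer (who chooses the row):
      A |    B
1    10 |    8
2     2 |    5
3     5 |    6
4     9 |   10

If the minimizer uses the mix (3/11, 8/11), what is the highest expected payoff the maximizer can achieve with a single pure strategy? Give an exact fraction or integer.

1: (10)·(3/11) + (8)·(8/11) = 94/11.
2: (2)·(3/11) + (5)·(8/11) = 46/11.
3: (5)·(3/11) + (6)·(8/11) = 63/11.
4: (9)·(3/11) + (10)·(8/11) = 107/11.
The best pure response is 4 with expected payoff 107/11.

107/11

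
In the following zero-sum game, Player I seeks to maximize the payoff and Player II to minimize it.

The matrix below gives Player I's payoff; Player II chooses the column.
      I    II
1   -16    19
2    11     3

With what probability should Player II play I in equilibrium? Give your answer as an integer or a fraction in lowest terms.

Row minima are -16 and 3, so Player I's maximin is 3; column maxima are 11 and 19, so Player II's minimax is 11. These differ, so the equilibrium is in mixed strategies.
Let Player II play I with probability q. Player I is indifferent when −16q + 19(1−q) = 11q + 3(1−q), giving q = 16/43.

16/43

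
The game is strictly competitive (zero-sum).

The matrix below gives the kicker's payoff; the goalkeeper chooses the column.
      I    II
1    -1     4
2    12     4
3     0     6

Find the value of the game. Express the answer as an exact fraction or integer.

Row 1 is strictly dominated by row 3, so the kicker never plays it.
The remaining 2×2 game on (2, 3) × (I, II) has no saddle point. Let the kicker play 2 with probability p; indifference gives 12p = 4p + 6(1−p), so p = 3/7.
Similarly the goalkeeper's optimal q on I is 1/7, and the value is 12·(1/7) + (4)·(6/7) = 36/7.

36/7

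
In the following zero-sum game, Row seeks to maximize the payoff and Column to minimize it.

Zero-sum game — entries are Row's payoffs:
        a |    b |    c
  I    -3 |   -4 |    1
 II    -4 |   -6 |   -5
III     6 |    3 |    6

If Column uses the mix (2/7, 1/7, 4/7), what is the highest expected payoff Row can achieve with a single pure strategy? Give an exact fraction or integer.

I: (-3)·(2/7) + (-4)·(1/7) + (1)·(4/7) = -6/7.
II: (-4)·(2/7) + (-6)·(1/7) + (-5)·(4/7) = -34/7.
III: (6)·(2/7) + (3)·(1/7) + (6)·(4/7) = 39/7.
The best pure response is III with expected payoff 39/7.

39/7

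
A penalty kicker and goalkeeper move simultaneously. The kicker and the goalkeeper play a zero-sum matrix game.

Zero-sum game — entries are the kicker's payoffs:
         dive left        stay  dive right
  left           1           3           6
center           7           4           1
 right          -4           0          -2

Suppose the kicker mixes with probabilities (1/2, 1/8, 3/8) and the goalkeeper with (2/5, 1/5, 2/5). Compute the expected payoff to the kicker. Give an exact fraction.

13/10

Against (2/5, 1/5, 2/5), each row's expected payoff is left: 17/5; center: 4; right: -12/5.
Taking the (1/2, 1/8, 3/8)-weighted average: (1/2)·(17/5) + (1/8)·(4) + (3/8)·(-12/5) = 13/10.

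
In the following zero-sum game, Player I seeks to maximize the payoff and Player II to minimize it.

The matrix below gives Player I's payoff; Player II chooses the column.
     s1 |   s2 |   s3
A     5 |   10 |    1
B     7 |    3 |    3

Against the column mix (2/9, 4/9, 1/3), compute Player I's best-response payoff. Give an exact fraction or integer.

A: (5)·(2/9) + (10)·(4/9) + (1)·(1/3) = 53/9.
B: (7)·(2/9) + (3)·(4/9) + (3)·(1/3) = 35/9.
The best pure response is A with expected payoff 53/9.

53/9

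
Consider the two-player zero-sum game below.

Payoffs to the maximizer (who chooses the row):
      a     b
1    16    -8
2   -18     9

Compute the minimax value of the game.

0

Row minima are -8 and -18, so the maximizer's maximin is -8; column maxima are 16 and 9, so the minimizer's minimax is 9. These differ, so the equilibrium is in mixed strategies.
Let the maximizer play 1 with probability p. The minimizer is indifferent when 16p − 18(1−p) = −8p + 9(1−p), giving p = 9/17.
Let the minimizer play a with probability q. The maximizer is indifferent when 16q − 8(1−q) = −18q + 9(1−q), giving q = 1/3.
The value is 16·(1/3) + (-8)·(2/3) = 0.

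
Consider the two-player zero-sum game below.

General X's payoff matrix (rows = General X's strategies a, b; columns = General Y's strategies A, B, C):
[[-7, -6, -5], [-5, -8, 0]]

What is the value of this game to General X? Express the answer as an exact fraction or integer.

Column C is strictly dominated by A for General Y (it gives General X more in every row).
The remaining 2×2 game on (a, b) × (A, B) has no saddle point. Let General X play a with probability p; indifference gives −7p − 5(1−p) = −6p − 8(1−p), so p = 3/4.
Similarly General Y's optimal q on A is 1/2, and the value is -7·(1/2) + (-6)·(1/2) = -13/2.

-13/2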